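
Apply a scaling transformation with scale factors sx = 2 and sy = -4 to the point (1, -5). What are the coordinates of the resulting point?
(2, 20)

Scaling matrix:
[[2, 0], [0, -4]]
Result: (1 × 2, -5 × -4) = (2, 20)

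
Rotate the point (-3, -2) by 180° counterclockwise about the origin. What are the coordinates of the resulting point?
(3, 2)

Rotation matrix R(θ) = [[cos θ, -sin θ], [sin θ, cos θ]]; for θ = 180°:
R = [[-1, 0], [0, -1]]
Result: R × [-3, -2]ᵀ = [-1·-3 + (0)·-2, 0·-3 + (-1)·-2]ᵀ = (3, 2)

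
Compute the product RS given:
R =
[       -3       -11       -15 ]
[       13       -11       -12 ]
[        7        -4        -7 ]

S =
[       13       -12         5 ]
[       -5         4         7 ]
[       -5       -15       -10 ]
RS =
[       91       217        58 ]
[      284       -20       108 ]
[      146         5        77 ]

Matrix multiplication: (RS)[i][j] = sum over k of R[i][k] * S[k][j].
  (RS)[0][0] = (-3)*(13) + (-11)*(-5) + (-15)*(-5) = 91
  (RS)[0][1] = (-3)*(-12) + (-11)*(4) + (-15)*(-15) = 217
  (RS)[0][2] = (-3)*(5) + (-11)*(7) + (-15)*(-10) = 58
  (RS)[1][0] = (13)*(13) + (-11)*(-5) + (-12)*(-5) = 284
  (RS)[1][1] = (13)*(-12) + (-11)*(4) + (-12)*(-15) = -20
  (RS)[1][2] = (13)*(5) + (-11)*(7) + (-12)*(-10) = 108
  (RS)[2][0] = (7)*(13) + (-4)*(-5) + (-7)*(-5) = 146
  (RS)[2][1] = (7)*(-12) + (-4)*(4) + (-7)*(-15) = 5
  (RS)[2][2] = (7)*(5) + (-4)*(7) + (-7)*(-10) = 77
RS =
[       91       217        58 ]
[      284       -20       108 ]
[      146         5        77 ]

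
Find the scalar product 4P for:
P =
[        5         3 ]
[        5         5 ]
4P =
[       20        12 ]
[       20        20 ]

Scalar multiplication is elementwise: (4P)[i][j] = 4 * P[i][j].
  (4P)[0][0] = 4 * (5) = 20
  (4P)[0][1] = 4 * (3) = 12
  (4P)[1][0] = 4 * (5) = 20
  (4P)[1][1] = 4 * (5) = 20
4P =
[       20        12 ]
[       20        20 ]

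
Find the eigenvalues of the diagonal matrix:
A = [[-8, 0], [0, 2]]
λ₁ = -8, λ₂ = 2

The characteristic polynomial of A is det(A - λI) = (-8 - λ)(2 - λ) = 0.
The roots are λ = -8 and λ = 2, so the eigenvalues are the diagonal entries.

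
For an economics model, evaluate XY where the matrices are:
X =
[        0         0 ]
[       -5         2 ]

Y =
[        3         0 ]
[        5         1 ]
XY =
[        0         0 ]
[       -5         2 ]

Matrix multiplication: (XY)[i][j] = sum over k of X[i][k] * Y[k][j].
  (XY)[0][0] = (0)*(3) + (0)*(5) = 0
  (XY)[0][1] = (0)*(0) + (0)*(1) = 0
  (XY)[1][0] = (-5)*(3) + (2)*(5) = -5
  (XY)[1][1] = (-5)*(0) + (2)*(1) = 2
XY =
[        0         0 ]
[       -5         2 ]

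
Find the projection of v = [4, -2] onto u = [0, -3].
[0, -2]

The projection of v onto u is proj_u(v) = ((v·u) / (u·u)) · u.
v·u = (4)*(0) + (-2)*(-3) = 6.
u·u = (0)*(0) + (-3)*(-3) = 9.
coefficient = 6 / 9 = 2/3.
proj_u(v) = 2/3 · [0, -3] = [0, -2].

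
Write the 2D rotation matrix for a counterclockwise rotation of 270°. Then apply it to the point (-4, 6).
R = [[0, 1], [-1, 0]]; R·(-4, 6) = (6, 4)

Rotation matrix formula: R(θ) = [[cos θ, -sin θ], [sin θ, cos θ]]
For θ = 270°:
cos(270°) = 0
sin(270°) = -1
R = [[0, 1], [-1, 0]]
Apply to (-4, 6): [0·-4 + (1)·6, -1·-4 + 0·6] = (6, 4)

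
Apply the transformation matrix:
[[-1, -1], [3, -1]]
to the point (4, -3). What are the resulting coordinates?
(-1, 15)

Matrix multiplication:
[[-1, -1], [3, -1]] × [4, -3]ᵀ
= [-1×4 + -1×-3, 3×4 + -1×-3]ᵀ
= [-1.0000, 15.0000]ᵀ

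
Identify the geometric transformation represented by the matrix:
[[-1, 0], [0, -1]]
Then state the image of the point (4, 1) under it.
rotation by 180° (or reflection through origin); image of (4, 1) is (-4, -1)

This matches the form [[cos θ, -sin θ], [sin θ, cos θ]] of a rotation matrix; reading off cos θ and sin θ gives the angle.
The matrix [[-1, 0], [0, -1]] represents: rotation by 180° (or reflection through origin).
Applying it to (4, 1): [-1·4 + 0·1, 0·4 + -1·1] = (-4, -1).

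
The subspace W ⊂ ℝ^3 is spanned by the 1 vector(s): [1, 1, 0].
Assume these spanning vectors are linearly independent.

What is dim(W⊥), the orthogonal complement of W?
dim(W⊥) = 2

For any subspace W of ℝ^n, dim(W) + dim(W⊥) = n (the whole-space dimension).
Here the given 1 vectors are linearly independent, so dim(W) = 1.
Thus dim(W⊥) = n - dim(W) = 3 - 1 = 2.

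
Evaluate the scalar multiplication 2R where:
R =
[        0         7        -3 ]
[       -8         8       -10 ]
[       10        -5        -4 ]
2R =
[        0        14        -6 ]
[      -16        16       -20 ]
[       20       -10        -8 ]

Scalar multiplication is elementwise: (2R)[i][j] = 2 * R[i][j].
  (2R)[0][0] = 2 * (0) = 0
  (2R)[0][1] = 2 * (7) = 14
  (2R)[0][2] = 2 * (-3) = -6
  (2R)[1][0] = 2 * (-8) = -16
  (2R)[1][1] = 2 * (8) = 16
  (2R)[1][2] = 2 * (-10) = -20
  (2R)[2][0] = 2 * (10) = 20
  (2R)[2][1] = 2 * (-5) = -10
  (2R)[2][2] = 2 * (-4) = -8
2R =
[        0        14        -6 ]
[      -16        16       -20 ]
[       20       -10        -8 ]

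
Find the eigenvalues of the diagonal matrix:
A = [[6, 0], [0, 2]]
λ₁ = 6, λ₂ = 2

The characteristic polynomial of A is det(A - λI) = (6 - λ)(2 - λ) = 0.
The roots are λ = 6 and λ = 2, so the eigenvalues are the diagonal entries.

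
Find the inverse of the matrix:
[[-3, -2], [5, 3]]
[[3, 2], [-5, -3]]

For [[a,b],[c,d]], inverse = (1/det)·[[d,-b],[-c,a]]
det = -3·3 - -2·5 = 1
Inverse = (1/1)·[[3, 2], [-5, -3]]
        = [[3, 2], [-5, -3]]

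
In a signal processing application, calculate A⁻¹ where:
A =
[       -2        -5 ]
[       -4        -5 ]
det(A) = -10
A⁻¹ =
[      1/2      -1/2 ]
[     -2/5       1/5 ]

For a 2×2 matrix A = [[a, b], [c, d]] with det(A) ≠ 0, A⁻¹ = (1/det(A)) * [[d, -b], [-c, a]].
det(A) = (-2)*(-5) - (-5)*(-4) = 10 - 20 = -10.
A⁻¹ = (1/-10) * [[-5, 5], [4, -2]].
Dividing each entry by -10 and reducing:
A⁻¹ =
[      1/2      -1/2 ]
[     -2/5       1/5 ]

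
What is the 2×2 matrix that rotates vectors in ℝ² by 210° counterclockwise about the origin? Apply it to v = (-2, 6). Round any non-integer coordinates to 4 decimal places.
R = [[-√3/2, 1/2], [-1/2, -√3/2]]; R·v = (4.7321, -4.1962)

A counterclockwise rotation by angle θ in ℝ² has matrix R(θ) = [[cos θ, -sin θ], [sin θ, cos θ]].
For θ = 210°: cos θ = -√3/2, sin θ = -1/2.
R(210°) = [[-√3/2, 1/2], [-1/2, -√3/2]].
R·v = [-√3/2·-2 + (1/2)·6, -1/2·-2 + -√3/2·6] = (4.7321, -4.1962).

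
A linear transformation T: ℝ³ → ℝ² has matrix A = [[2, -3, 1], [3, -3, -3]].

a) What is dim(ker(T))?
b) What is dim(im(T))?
dim(ker) = 1, dim(im) = 2

The two rows are not scalar multiples of one another (no single k satisfies row 2 = k × row 1), so they are linearly independent.
Thus rank(A) = 2.
dim(im(T)) = rank(A) = 2.
By the rank-nullity theorem applied to T: ℝ³ → ℝ², rank(A) + nullity(A) = 3 (the domain dimension), so dim(ker(T)) = 3 - 2 = 1.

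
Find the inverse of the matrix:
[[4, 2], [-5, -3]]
[[3/2, 1], [-5/2, -2]]

For [[a,b],[c,d]], inverse = (1/det)·[[d,-b],[-c,a]]
det = 4·-3 - 2·-5 = -2
Inverse = (1/-2)·[[-3, -2], [5, 4]]
        = [[3/2, 1], [-5/2, -2]]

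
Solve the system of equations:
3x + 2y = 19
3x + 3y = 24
x = 3, y = 5

Use elimination (row reduction):
Equation 1: 3x + 2y = 19.
Equation 2: 3x + 3y = 24.
Multiply Eq1 by 3 and Eq2 by 3: 9x + 6y = 57;  9x + 9y = 72.
Subtract: (3)y = 15, so y = 5.
Back-substitute into Eq1: 3x + 2*(5) = 19, so x = 3.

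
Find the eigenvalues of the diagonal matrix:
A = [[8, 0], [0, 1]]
λ₁ = 8, λ₂ = 1

The characteristic polynomial of A is det(A - λI) = (8 - λ)(1 - λ) = 0.
The roots are λ = 8 and λ = 1, so the eigenvalues are the diagonal entries.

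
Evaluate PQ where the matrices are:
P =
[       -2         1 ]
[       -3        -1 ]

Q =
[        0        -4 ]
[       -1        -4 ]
PQ =
[       -1         4 ]
[        1        16 ]

Matrix multiplication: (PQ)[i][j] = sum over k of P[i][k] * Q[k][j].
  (PQ)[0][0] = (-2)*(0) + (1)*(-1) = -1
  (PQ)[0][1] = (-2)*(-4) + (1)*(-4) = 4
  (PQ)[1][0] = (-3)*(0) + (-1)*(-1) = 1
  (PQ)[1][1] = (-3)*(-4) + (-1)*(-4) = 16
PQ =
[       -1         4 ]
[        1        16 ]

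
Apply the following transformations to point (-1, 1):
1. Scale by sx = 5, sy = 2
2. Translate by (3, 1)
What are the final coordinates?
(-2, 3)

Step 1: Scale (-1, 1) by (sx, sy) = (5, 2) → (-5, 2)
Step 2: Translate by (3, 1) → (-2, 3)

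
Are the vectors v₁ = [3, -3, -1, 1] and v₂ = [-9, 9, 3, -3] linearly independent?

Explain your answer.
No, linearly dependent (v₂ = -3·v₁)

Check whether there is a scalar k with v₂ = k·v₁.
Comparing components, k = -3 satisfies -3·[3, -3, -1, 1] = [-9, 9, 3, -3].
Since v₂ is a scalar multiple of v₁, the two vectors are linearly dependent.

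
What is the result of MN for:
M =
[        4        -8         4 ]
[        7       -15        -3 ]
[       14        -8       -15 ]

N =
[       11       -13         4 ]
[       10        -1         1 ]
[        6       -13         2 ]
MN =
[      -12       -96        16 ]
[      -91       -37         7 ]
[      -16        21        18 ]

Matrix multiplication: (MN)[i][j] = sum over k of M[i][k] * N[k][j].
  (MN)[0][0] = (4)*(11) + (-8)*(10) + (4)*(6) = -12
  (MN)[0][1] = (4)*(-13) + (-8)*(-1) + (4)*(-13) = -96
  (MN)[0][2] = (4)*(4) + (-8)*(1) + (4)*(2) = 16
  (MN)[1][0] = (7)*(11) + (-15)*(10) + (-3)*(6) = -91
  (MN)[1][1] = (7)*(-13) + (-15)*(-1) + (-3)*(-13) = -37
  (MN)[1][2] = (7)*(4) + (-15)*(1) + (-3)*(2) = 7
  (MN)[2][0] = (14)*(11) + (-8)*(10) + (-15)*(6) = -16
  (MN)[2][1] = (14)*(-13) + (-8)*(-1) + (-15)*(-13) = 21
  (MN)[2][2] = (14)*(4) + (-8)*(1) + (-15)*(2) = 18
MN =
[      -12       -96        16 ]
[      -91       -37         7 ]
[      -16        21        18 ]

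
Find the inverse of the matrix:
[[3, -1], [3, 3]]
[[1/4, 1/12], [-1/4, 1/4]]

For [[a,b],[c,d]], inverse = (1/det)·[[d,-b],[-c,a]]
det = 3·3 - -1·3 = 12
Inverse = (1/12)·[[3, 1], [-3, 3]]
        = [[1/4, 1/12], [-1/4, 1/4]]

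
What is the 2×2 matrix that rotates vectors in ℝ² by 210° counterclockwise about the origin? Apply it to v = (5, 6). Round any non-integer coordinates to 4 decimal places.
R = [[-√3/2, 1/2], [-1/2, -√3/2]]; R·v = (-1.3301, -7.6962)

A counterclockwise rotation by angle θ in ℝ² has matrix R(θ) = [[cos θ, -sin θ], [sin θ, cos θ]].
For θ = 210°: cos θ = -√3/2, sin θ = -1/2.
R(210°) = [[-√3/2, 1/2], [-1/2, -√3/2]].
R·v = [-√3/2·5 + (1/2)·6, -1/2·5 + -√3/2·6] = (-1.3301, -7.6962).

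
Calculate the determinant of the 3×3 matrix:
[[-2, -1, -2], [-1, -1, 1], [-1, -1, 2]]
1

Expansion along first row:
det = -2·det([[-1,1],[-1,2]]) - -1·det([[-1,1],[-1,2]]) + -2·det([[-1,-1],[-1,-1]])
    = -2·(-1·2 - 1·-1) - -1·(-1·2 - 1·-1) + -2·(-1·-1 - -1·-1)
    = -2·-1 - -1·-1 + -2·0
    = 2 + -1 + 0 = 1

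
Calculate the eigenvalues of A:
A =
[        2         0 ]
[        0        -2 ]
λ = -2, 2

Solve det(A - λI) = 0. For a 2×2 matrix the characteristic equation is λ² - (trace)λ + det = 0.
trace(A) = a + d = 2 - 2 = 0.
det(A) = a*d - b*c = (2)*(-2) - (0)*(0) = -4 - 0 = -4.
Characteristic equation: λ² - (0)λ + (-4) = 0.
Discriminant = (0)² - 4*(-4) = 0 + 16 = 16.
λ = (0 ± √16) / 2 = (0 ± 4) / 2 = -2, 2.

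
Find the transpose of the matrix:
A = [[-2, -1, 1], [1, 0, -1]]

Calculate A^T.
[[-2, 1], [-1, 0], [1, -1]]

The transpose sends entry (i,j) to (j,i); rows become columns.
Row 0 of A: [-2, -1, 1] -> column 0 of A^T.
Row 1 of A: [1, 0, -1] -> column 1 of A^T.
A^T = [[-2, 1], [-1, 0], [1, -1]]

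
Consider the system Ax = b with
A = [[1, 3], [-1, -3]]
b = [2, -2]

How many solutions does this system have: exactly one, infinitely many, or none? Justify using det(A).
Infinitely many solutions

det(A) = (1)*(-3) - (3)*(-1) = 0, so A is singular (column 2 is 3 times column 1).
b = [2, -2] = 2 * column 1 of A, so b lies in the column space of A.
A singular matrix whose right-hand side is in its column space gives a 1-parameter family of solutions — infinitely many.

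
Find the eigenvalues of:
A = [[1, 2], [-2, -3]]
λ = -1, -1

Solve det(A - λI) = 0. For a 2×2 matrix this is λ² - (trace)λ + det = 0.
trace(A) = 1 - 3 = -2.
det(A) = (1)*(-3) - (2)*(-2) = -3 + 4 = 1.
Characteristic equation: λ² - (-2)λ + (1) = 0.
Discriminant: (-2)² - 4*(1) = 4 - 4 = 0.
Roots: λ = (-2 ± √0) / 2 = -1, -1.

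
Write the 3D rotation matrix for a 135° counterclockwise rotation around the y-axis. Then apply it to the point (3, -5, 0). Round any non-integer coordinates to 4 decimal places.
R = [[-√2/2, 0, √2/2], [0, 1, 0], [-√2/2, 0, -√2/2]]; R·(3, -5, 0) = (-2.1213, -5.0000, -2.1213)

Rotation matrix for 135° around y-axis:
cos(135°) = -√2/2, sin(135°) = √2/2
R = [[-√2/2, 0, √2/2], [0, 1, 0], [-√2/2, 0, -√2/2]]
Apply to (3, -5, 0): R·[3, -5, 0]ᵀ = (-2.1213, -5.0000, -2.1213)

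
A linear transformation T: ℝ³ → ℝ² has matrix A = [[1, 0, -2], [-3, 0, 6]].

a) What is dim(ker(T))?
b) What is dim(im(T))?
dim(ker) = 2, dim(im) = 1

Observe that row 2 = -3 × row 1 (so the rows are linearly dependent).
Thus rank(A) = 1 (only one linearly independent row).
dim(im(T)) = rank(A) = 1.
By the rank-nullity theorem applied to T: ℝ³ → ℝ², rank(A) + nullity(A) = 3 (the domain dimension), so dim(ker(T)) = 3 - 1 = 2.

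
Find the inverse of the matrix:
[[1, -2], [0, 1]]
[[1, 2], [0, 1]]

For [[a,b],[c,d]], inverse = (1/det)·[[d,-b],[-c,a]]
det = 1·1 - -2·0 = 1
Inverse = (1/1)·[[1, 2], [0, 1]]
        = [[1, 2], [0, 1]]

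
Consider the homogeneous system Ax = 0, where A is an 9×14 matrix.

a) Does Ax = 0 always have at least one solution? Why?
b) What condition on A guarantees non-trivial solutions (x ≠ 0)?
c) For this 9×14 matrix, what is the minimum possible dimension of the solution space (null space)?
a) Yes, x = 0 is always a solution. b) When A has linearly dependent columns (rank < n). c) Minimum nullity = 5.

a) x = 0 satisfies A·0 = 0, so the zero vector is always a solution.
b) Non-trivial solutions exist iff the columns of A are linearly dependent, equivalently rank(A) < n (the number of columns).
c) By rank-nullity, rank(A) + nullity(A) = n = 14. Since A has only 9 rows, rank(A) ≤ 9, so nullity(A) ≥ 14 - 9 = 5.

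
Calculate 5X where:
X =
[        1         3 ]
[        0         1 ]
5X =
[        5        15 ]
[        0         5 ]

Scalar multiplication is elementwise: (5X)[i][j] = 5 * X[i][j].
  (5X)[0][0] = 5 * (1) = 5
  (5X)[0][1] = 5 * (3) = 15
  (5X)[1][0] = 5 * (0) = 0
  (5X)[1][1] = 5 * (1) = 5
5X =
[        5        15 ]
[        0         5 ]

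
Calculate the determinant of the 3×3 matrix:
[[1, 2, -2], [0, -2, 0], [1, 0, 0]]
-4

Expansion along first row:
det = 1·det([[-2,0],[0,0]]) - 2·det([[0,0],[1,0]]) + -2·det([[0,-2],[1,0]])
    = 1·(-2·0 - 0·0) - 2·(0·0 - 0·1) + -2·(0·0 - -2·1)
    = 1·0 - 2·0 + -2·2
    = 0 + 0 + -4 = -4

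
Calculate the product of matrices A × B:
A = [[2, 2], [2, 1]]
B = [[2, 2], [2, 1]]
[[8, 6], [6, 5]]

Matrix multiplication:
C[0][0] = 2×2 + 2×2 = 8
C[0][1] = 2×2 + 2×1 = 6
C[1][0] = 2×2 + 1×2 = 6
C[1][1] = 2×2 + 1×1 = 5
Result: [[8, 6], [6, 5]]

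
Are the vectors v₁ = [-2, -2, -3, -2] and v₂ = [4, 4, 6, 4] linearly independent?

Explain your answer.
No, linearly dependent (v₂ = -2·v₁)

Check whether there is a scalar k with v₂ = k·v₁.
Comparing components, k = -2 satisfies -2·[-2, -2, -3, -2] = [4, 4, 6, 4].
Since v₂ is a scalar multiple of v₁, the two vectors are linearly dependent.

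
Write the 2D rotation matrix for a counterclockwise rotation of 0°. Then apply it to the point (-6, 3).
R = [[1, 0], [0, 1]]; R·(-6, 3) = (-6, 3)

Rotation matrix formula: R(θ) = [[cos θ, -sin θ], [sin θ, cos θ]]
For θ = 0°:
cos(0°) = 1
sin(0°) = 0
R = [[1, 0], [0, 1]]
Apply to (-6, 3): [1·-6 + (0)·3, 0·-6 + 1·3] = (-6, 3)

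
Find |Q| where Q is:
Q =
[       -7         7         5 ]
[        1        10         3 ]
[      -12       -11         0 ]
det(Q) = 62

Expand along row 0 (cofactor expansion): det(Q) = a*(e*i - f*h) - b*(d*i - f*g) + c*(d*h - e*g), where the 3×3 is [[a, b, c], [d, e, f], [g, h, i]].
Minor M_00 = (10)*(0) - (3)*(-11) = 0 + 33 = 33.
Minor M_01 = (1)*(0) - (3)*(-12) = 0 + 36 = 36.
Minor M_02 = (1)*(-11) - (10)*(-12) = -11 + 120 = 109.
det(Q) = (-7)*(33) - (7)*(36) + (5)*(109) = -231 - 252 + 545 = 62.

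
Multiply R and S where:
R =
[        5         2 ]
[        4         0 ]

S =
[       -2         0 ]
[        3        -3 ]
RS =
[       -4        -6 ]
[       -8         0 ]

Matrix multiplication: (RS)[i][j] = sum over k of R[i][k] * S[k][j].
  (RS)[0][0] = (5)*(-2) + (2)*(3) = -4
  (RS)[0][1] = (5)*(0) + (2)*(-3) = -6
  (RS)[1][0] = (4)*(-2) + (0)*(3) = -8
  (RS)[1][1] = (4)*(0) + (0)*(-3) = 0
RS =
[       -4        -6 ]
[       -8         0 ]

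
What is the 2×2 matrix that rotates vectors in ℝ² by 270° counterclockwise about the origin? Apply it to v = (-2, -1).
R = [[0, 1], [-1, 0]]; R·v = (-1, 2)

A counterclockwise rotation by angle θ in ℝ² has matrix R(θ) = [[cos θ, -sin θ], [sin θ, cos θ]].
For θ = 270°: cos θ = 0, sin θ = -1.
R(270°) = [[0, 1], [-1, 0]].
R·v = [0·-2 + (1)·-1, -1·-2 + 0·-1] = (-1, 2).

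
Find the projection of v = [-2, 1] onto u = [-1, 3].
[-1/2, 3/2]

The projection of v onto u is proj_u(v) = ((v·u) / (u·u)) · u.
v·u = (-2)*(-1) + (1)*(3) = 5.
u·u = (-1)*(-1) + (3)*(3) = 10.
coefficient = 5 / 10 = 1/2.
proj_u(v) = 1/2 · [-1, 3] = [-1/2, 3/2].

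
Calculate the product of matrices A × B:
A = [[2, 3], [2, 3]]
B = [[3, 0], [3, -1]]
[[15, -3], [15, -3]]

Matrix multiplication:
C[0][0] = 2×3 + 3×3 = 15
C[0][1] = 2×0 + 3×-1 = -3
C[1][0] = 2×3 + 3×3 = 15
C[1][1] = 2×0 + 3×-1 = -3
Result: [[15, -3], [15, -3]]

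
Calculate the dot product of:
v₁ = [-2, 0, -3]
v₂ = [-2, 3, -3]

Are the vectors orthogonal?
13, No

The dot product is the sum of products of corresponding components.
v₁·v₂ = (-2)*(-2) + (0)*(3) + (-3)*(-3) = 4 + 0 + 9 = 13.
Two vectors are orthogonal iff their dot product is 0; here the dot product is 13, so the vectors are not orthogonal.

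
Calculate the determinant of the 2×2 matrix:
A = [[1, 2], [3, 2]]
-4

For A = [[a, b], [c, d]], det(A) = a*d - b*c.
det(A) = (1)*(2) - (2)*(3) = 2 - 6 = -4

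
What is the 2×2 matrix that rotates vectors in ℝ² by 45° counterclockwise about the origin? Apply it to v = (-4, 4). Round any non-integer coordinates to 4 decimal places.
R = [[√2/2, -√2/2], [√2/2, √2/2]]; R·v = (-5.6569, 0.0000)

A counterclockwise rotation by angle θ in ℝ² has matrix R(θ) = [[cos θ, -sin θ], [sin θ, cos θ]].
For θ = 45°: cos θ = √2/2, sin θ = √2/2.
R(45°) = [[√2/2, -√2/2], [√2/2, √2/2]].
R·v = [√2/2·-4 + (-√2/2)·4, √2/2·-4 + √2/2·4] = (-5.6569, 0.0000).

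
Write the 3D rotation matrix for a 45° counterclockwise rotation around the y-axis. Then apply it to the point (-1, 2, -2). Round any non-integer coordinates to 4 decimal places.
R = [[√2/2, 0, √2/2], [0, 1, 0], [-√2/2, 0, √2/2]]; R·(-1, 2, -2) = (-2.1213, 2.0000, -0.7071)

Rotation matrix for 45° around y-axis:
cos(45°) = √2/2, sin(45°) = √2/2
R = [[√2/2, 0, √2/2], [0, 1, 0], [-√2/2, 0, √2/2]]
Apply to (-1, 2, -2): R·[-1, 2, -2]ᵀ = (-2.1213, 2.0000, -0.7071)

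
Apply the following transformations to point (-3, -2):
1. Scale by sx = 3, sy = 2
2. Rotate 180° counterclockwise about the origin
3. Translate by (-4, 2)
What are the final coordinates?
(5, 6)

Step 1: Scale → (-9, -4)
Step 2: Rotate 180° → (9, 4)
Step 3: Translate → (5, 6)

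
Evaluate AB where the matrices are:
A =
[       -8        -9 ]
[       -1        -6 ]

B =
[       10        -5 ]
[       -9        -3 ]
AB =
[        1        67 ]
[       44        23 ]

Matrix multiplication: (AB)[i][j] = sum over k of A[i][k] * B[k][j].
  (AB)[0][0] = (-8)*(10) + (-9)*(-9) = 1
  (AB)[0][1] = (-8)*(-5) + (-9)*(-3) = 67
  (AB)[1][0] = (-1)*(10) + (-6)*(-9) = 44
  (AB)[1][1] = (-1)*(-5) + (-6)*(-3) = 23
AB =
[        1        67 ]
[       44        23 ]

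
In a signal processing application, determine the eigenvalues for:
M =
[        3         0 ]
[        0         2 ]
λ = 2, 3

Solve det(M - λI) = 0. For a 2×2 matrix the characteristic equation is λ² - (trace)λ + det = 0.
trace(M) = a + d = 3 + 2 = 5.
det(M) = a*d - b*c = (3)*(2) - (0)*(0) = 6 - 0 = 6.
Characteristic equation: λ² - (5)λ + (6) = 0.
Discriminant = (5)² - 4*(6) = 25 - 24 = 1.
λ = (5 ± √1) / 2 = (5 ± 1) / 2 = 2, 3.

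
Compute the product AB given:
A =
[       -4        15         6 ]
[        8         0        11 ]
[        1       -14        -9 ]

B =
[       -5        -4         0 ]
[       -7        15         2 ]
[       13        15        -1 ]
AB =
[       -7       331        24 ]
[      103       133       -11 ]
[      -24      -349       -19 ]

Matrix multiplication: (AB)[i][j] = sum over k of A[i][k] * B[k][j].
  (AB)[0][0] = (-4)*(-5) + (15)*(-7) + (6)*(13) = -7
  (AB)[0][1] = (-4)*(-4) + (15)*(15) + (6)*(15) = 331
  (AB)[0][2] = (-4)*(0) + (15)*(2) + (6)*(-1) = 24
  (AB)[1][0] = (8)*(-5) + (0)*(-7) + (11)*(13) = 103
  (AB)[1][1] = (8)*(-4) + (0)*(15) + (11)*(15) = 133
  (AB)[1][2] = (8)*(0) + (0)*(2) + (11)*(-1) = -11
  (AB)[2][0] = (1)*(-5) + (-14)*(-7) + (-9)*(13) = -24
  (AB)[2][1] = (1)*(-4) + (-14)*(15) + (-9)*(15) = -349
  (AB)[2][2] = (1)*(0) + (-14)*(2) + (-9)*(-1) = -19
AB =
[       -7       331        24 ]
[      103       133       -11 ]
[      -24      -349       -19 ]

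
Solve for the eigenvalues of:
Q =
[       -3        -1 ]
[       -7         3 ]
λ = -4, 4

Solve det(Q - λI) = 0. For a 2×2 matrix the characteristic equation is λ² - (trace)λ + det = 0.
trace(Q) = a + d = -3 + 3 = 0.
det(Q) = a*d - b*c = (-3)*(3) - (-1)*(-7) = -9 - 7 = -16.
Characteristic equation: λ² - (0)λ + (-16) = 0.
Discriminant = (0)² - 4*(-16) = 0 + 64 = 64.
λ = (0 ± √64) / 2 = (0 ± 8) / 2 = -4, 4.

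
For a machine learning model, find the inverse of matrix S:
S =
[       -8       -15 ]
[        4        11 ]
det(S) = -28
S⁻¹ =
[   -11/28    -15/28 ]
[      1/7       2/7 ]

For a 2×2 matrix S = [[a, b], [c, d]] with det(S) ≠ 0, S⁻¹ = (1/det(S)) * [[d, -b], [-c, a]].
det(S) = (-8)*(11) - (-15)*(4) = -88 + 60 = -28.
S⁻¹ = (1/-28) * [[11, 15], [-4, -8]].
Dividing each entry by -28 and reducing:
S⁻¹ =
[   -11/28    -15/28 ]
[      1/7       2/7 ]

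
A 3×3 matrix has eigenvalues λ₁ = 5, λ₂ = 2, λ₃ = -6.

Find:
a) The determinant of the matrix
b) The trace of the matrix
det = -60, trace = 1

Two standard eigenvalue identities:
- det(A) equals the product of the eigenvalues (counted with multiplicity).
- trace(A) equals the sum of the eigenvalues.
det(A) = (5)*(2)*(-6) = -60.
trace(A) = 5 + 2 - 6 = 1.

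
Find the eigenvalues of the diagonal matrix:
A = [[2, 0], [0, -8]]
λ₁ = 2, λ₂ = -8

The characteristic polynomial of A is det(A - λI) = (2 - λ)(-8 - λ) = 0.
The roots are λ = 2 and λ = -8, so the eigenvalues are the diagonal entries.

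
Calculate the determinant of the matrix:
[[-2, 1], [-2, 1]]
0

For a 2×2 matrix [[a, b], [c, d]], det = ad - bc
det = (-2)(1) - (1)(-2) = -2 - -2 = 0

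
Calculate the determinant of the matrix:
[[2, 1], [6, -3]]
-12

For a 2×2 matrix [[a, b], [c, d]], det = ad - bc
det = (2)(-3) - (1)(6) = -6 - 6 = -12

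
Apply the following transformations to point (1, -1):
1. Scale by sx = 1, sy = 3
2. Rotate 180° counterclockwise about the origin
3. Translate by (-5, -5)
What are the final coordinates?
(-6, -2)

Step 1: Scale → (1, -3)
Step 2: Rotate 180° → (-1, 3)
Step 3: Translate → (-6, -2)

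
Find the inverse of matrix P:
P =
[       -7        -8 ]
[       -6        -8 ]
det(P) = 8
P⁻¹ =
[       -1         1 ]
[      3/4      -7/8 ]

For a 2×2 matrix P = [[a, b], [c, d]] with det(P) ≠ 0, P⁻¹ = (1/det(P)) * [[d, -b], [-c, a]].
det(P) = (-7)*(-8) - (-8)*(-6) = 56 - 48 = 8.
P⁻¹ = (1/8) * [[-8, 8], [6, -7]].
Dividing each entry by 8 and reducing:
P⁻¹ =
[       -1         1 ]
[      3/4      -7/8 ]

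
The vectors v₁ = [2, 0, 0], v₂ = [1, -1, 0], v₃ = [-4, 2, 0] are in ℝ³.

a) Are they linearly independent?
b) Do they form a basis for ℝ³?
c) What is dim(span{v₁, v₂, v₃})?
Not independent, not a basis, dim(span) = 2

Check whether v₃ can be written as a linear combination of v₁ and v₂.
v₃ = (-1)·v₁ + (-2)·v₂ = [-4, 2, 0], so the three vectors are linearly dependent.
Thus they do not form a basis for ℝ³, and dim(span{v₁, v₂, v₃}) = 2 (spanned by v₁ and v₂).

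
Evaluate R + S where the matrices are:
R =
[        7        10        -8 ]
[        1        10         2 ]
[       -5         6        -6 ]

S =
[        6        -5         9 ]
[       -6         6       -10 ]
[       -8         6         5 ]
R + S =
[       13         5         1 ]
[       -5        16        -8 ]
[      -13        12        -1 ]

Matrix addition is elementwise: (R+S)[i][j] = R[i][j] + S[i][j].
  (R+S)[0][0] = (7) + (6) = 13
  (R+S)[0][1] = (10) + (-5) = 5
  (R+S)[0][2] = (-8) + (9) = 1
  (R+S)[1][0] = (1) + (-6) = -5
  (R+S)[1][1] = (10) + (6) = 16
  (R+S)[1][2] = (2) + (-10) = -8
  (R+S)[2][0] = (-5) + (-8) = -13
  (R+S)[2][1] = (6) + (6) = 12
  (R+S)[2][2] = (-6) + (5) = -1
R + S =
[       13         5         1 ]
[       -5        16        -8 ]
[      -13        12        -1 ]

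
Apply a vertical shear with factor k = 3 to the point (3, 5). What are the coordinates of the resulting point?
(3, 14)

Shear matrix for vertical shear with factor k = 3:
[[1, 0], [3, 1]]
Result: (3, 5) → (3, 14)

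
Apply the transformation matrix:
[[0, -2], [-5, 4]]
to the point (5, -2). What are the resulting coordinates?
(4, -33)

Matrix multiplication:
[[0, -2], [-5, 4]] × [5, -2]ᵀ
= [0×5 + -2×-2, -5×5 + 4×-2]ᵀ
= [4.0000, -33.0000]ᵀ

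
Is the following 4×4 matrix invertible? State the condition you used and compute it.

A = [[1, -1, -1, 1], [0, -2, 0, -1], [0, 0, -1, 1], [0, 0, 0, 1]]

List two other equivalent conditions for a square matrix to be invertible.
Yes, invertible; det(A) = 2 ≠ 0. Equivalent conditions: rank(A) = 4; Ax = 0 has only the trivial solution; 0 is not an eigenvalue; the columns of A are linearly independent.

To check invertibility, compute det(A).
The given matrix is triangular, so det(A) equals the product of its diagonal entries = 2 ≠ 0.
Since det(A) ≠ 0, A is invertible.
Equivalent conditions for a square matrix A to be invertible:
- rank(A) = 4 (full rank).
- The homogeneous system Ax = 0 has only the trivial solution x = 0.
- 0 is not an eigenvalue of A.
- The columns (equivalently rows) of A are linearly independent.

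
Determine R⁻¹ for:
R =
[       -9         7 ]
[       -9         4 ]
det(R) = 27
R⁻¹ =
[     4/27     -7/27 ]
[      1/3      -1/3 ]

For a 2×2 matrix R = [[a, b], [c, d]] with det(R) ≠ 0, R⁻¹ = (1/det(R)) * [[d, -b], [-c, a]].
det(R) = (-9)*(4) - (7)*(-9) = -36 + 63 = 27.
R⁻¹ = (1/27) * [[4, -7], [9, -9]].
Dividing each entry by 27 and reducing:
R⁻¹ =
[     4/27     -7/27 ]
[      1/3      -1/3 ]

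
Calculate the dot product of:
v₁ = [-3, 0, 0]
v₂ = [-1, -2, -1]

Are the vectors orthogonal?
3, No

The dot product is the sum of products of corresponding components.
v₁·v₂ = (-3)*(-1) + (0)*(-2) + (0)*(-1) = 3 + 0 + 0 = 3.
Two vectors are orthogonal iff their dot product is 0; here the dot product is 3, so the vectors are not orthogonal.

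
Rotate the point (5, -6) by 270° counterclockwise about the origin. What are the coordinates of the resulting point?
(-6, -5)

Rotation matrix R(θ) = [[cos θ, -sin θ], [sin θ, cos θ]]; for θ = 270°:
R = [[0, 1], [-1, 0]]
Result: R × [5, -6]ᵀ = [0·5 + (1)·-6, -1·5 + (0)·-6]ᵀ = (-6, -5)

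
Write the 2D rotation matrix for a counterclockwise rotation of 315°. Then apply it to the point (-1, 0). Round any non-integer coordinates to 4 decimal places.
R = [[√2/2, √2/2], [-√2/2, √2/2]]; R·(-1, 0) = (-0.7071, 0.7071)

Rotation matrix formula: R(θ) = [[cos θ, -sin θ], [sin θ, cos θ]]
For θ = 315°:
cos(315°) = √2/2
sin(315°) = -√2/2
R = [[√2/2, √2/2], [-√2/2, √2/2]]
Apply to (-1, 0): [√2/2·-1 + (√2/2)·0, -√2/2·-1 + √2/2·0] = (-0.7071, 0.7071)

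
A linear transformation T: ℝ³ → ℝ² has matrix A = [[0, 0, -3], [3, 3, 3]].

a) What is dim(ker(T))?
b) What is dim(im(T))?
dim(ker) = 1, dim(im) = 2

The two rows are not scalar multiples of one another (no single k satisfies row 2 = k × row 1), so they are linearly independent.
Thus rank(A) = 2.
dim(im(T)) = rank(A) = 2.
By the rank-nullity theorem applied to T: ℝ³ → ℝ², rank(A) + nullity(A) = 3 (the domain dimension), so dim(ker(T)) = 3 - 2 = 1.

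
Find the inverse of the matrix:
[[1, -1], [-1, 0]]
[[0, -1], [-1, -1]]

For [[a,b],[c,d]], inverse = (1/det)·[[d,-b],[-c,a]]
det = 1·0 - -1·-1 = -1
Inverse = (1/-1)·[[0, 1], [1, 1]]
        = [[0, -1], [-1, -1]]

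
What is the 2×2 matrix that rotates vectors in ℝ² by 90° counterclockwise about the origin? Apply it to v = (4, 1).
R = [[0, -1], [1, 0]]; R·v = (-1, 4)

A counterclockwise rotation by angle θ in ℝ² has matrix R(θ) = [[cos θ, -sin θ], [sin θ, cos θ]].
For θ = 90°: cos θ = 0, sin θ = 1.
R(90°) = [[0, -1], [1, 0]].
R·v = [0·4 + (-1)·1, 1·4 + 0·1] = (-1, 4).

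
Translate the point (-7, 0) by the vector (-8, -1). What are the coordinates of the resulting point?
(-15, -1)

Translation by (-8, -1):
x' = -7 + -8 = -15
y' = 0 + -1 = -1
Homogeneous matrix: [[1, 0, -8], [0, 1, -1], [0, 0, 1]]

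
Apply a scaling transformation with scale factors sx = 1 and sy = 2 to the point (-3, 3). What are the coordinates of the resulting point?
(-3, 6)

Scaling matrix:
[[1, 0], [0, 2]]
Result: (-3 × 1, 3 × 2) = (-3, 6)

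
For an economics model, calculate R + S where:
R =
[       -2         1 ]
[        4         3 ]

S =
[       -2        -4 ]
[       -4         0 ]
R + S =
[       -4        -3 ]
[        0         3 ]

Matrix addition is elementwise: (R+S)[i][j] = R[i][j] + S[i][j].
  (R+S)[0][0] = (-2) + (-2) = -4
  (R+S)[0][1] = (1) + (-4) = -3
  (R+S)[1][0] = (4) + (-4) = 0
  (R+S)[1][1] = (3) + (0) = 3
R + S =
[       -4        -3 ]
[        0         3 ]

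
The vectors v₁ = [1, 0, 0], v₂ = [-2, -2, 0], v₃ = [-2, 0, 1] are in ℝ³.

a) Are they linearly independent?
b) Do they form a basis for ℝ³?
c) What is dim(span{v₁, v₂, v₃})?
Yes independent, yes basis, dim = 3

Stack v₁, v₂, v₃ as rows of a 3×3 matrix.
[[1, 0, 0]; [-2, -2, 0]; [-2, 0, 1]] is already lower triangular with nonzero diagonal entries (1, -2, 1), so its determinant is the product of the diagonal entries, det = (1)·(-2)·(1) = -2 ≠ 0, and the rows are linearly independent.
Three linearly independent vectors in ℝ³ form a basis for ℝ³, so dim(span{v₁,v₂,v₃}) = 3.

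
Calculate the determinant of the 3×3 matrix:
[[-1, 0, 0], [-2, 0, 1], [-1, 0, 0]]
0

Expansion along first row:
det = -1·det([[0,1],[0,0]]) - 0·det([[-2,1],[-1,0]]) + 0·det([[-2,0],[-1,0]])
    = -1·(0·0 - 1·0) - 0·(-2·0 - 1·-1) + 0·(-2·0 - 0·-1)
    = -1·0 - 0·1 + 0·0
    = 0 + 0 + 0 = 0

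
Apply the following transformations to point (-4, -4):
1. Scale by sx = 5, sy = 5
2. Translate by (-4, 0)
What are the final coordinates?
(-24, -20)

Step 1: Scale (-4, -4) by (sx, sy) = (5, 5) → (-20, -20)
Step 2: Translate by (-4, 0) → (-24, -20)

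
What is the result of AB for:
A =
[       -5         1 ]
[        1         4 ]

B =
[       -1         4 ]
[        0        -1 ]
AB =
[        5       -21 ]
[       -1         0 ]

Matrix multiplication: (AB)[i][j] = sum over k of A[i][k] * B[k][j].
  (AB)[0][0] = (-5)*(-1) + (1)*(0) = 5
  (AB)[0][1] = (-5)*(4) + (1)*(-1) = -21
  (AB)[1][0] = (1)*(-1) + (4)*(0) = -1
  (AB)[1][1] = (1)*(4) + (4)*(-1) = 0
AB =
[        5       -21 ]
[       -1         0 ]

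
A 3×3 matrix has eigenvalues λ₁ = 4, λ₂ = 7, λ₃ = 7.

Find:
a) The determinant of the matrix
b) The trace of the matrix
det = 196, trace = 18

Two standard eigenvalue identities:
- det(A) equals the product of the eigenvalues (counted with multiplicity).
- trace(A) equals the sum of the eigenvalues.
det(A) = (4)*(7)*(7) = 196.
trace(A) = 4 + 7 + 7 = 18.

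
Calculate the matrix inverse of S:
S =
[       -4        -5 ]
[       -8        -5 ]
det(S) = -20
S⁻¹ =
[      1/4      -1/4 ]
[     -2/5       1/5 ]

For a 2×2 matrix S = [[a, b], [c, d]] with det(S) ≠ 0, S⁻¹ = (1/det(S)) * [[d, -b], [-c, a]].
det(S) = (-4)*(-5) - (-5)*(-8) = 20 - 40 = -20.
S⁻¹ = (1/-20) * [[-5, 5], [8, -4]].
Dividing each entry by -20 and reducing:
S⁻¹ =
[      1/4      -1/4 ]
[     -2/5       1/5 ]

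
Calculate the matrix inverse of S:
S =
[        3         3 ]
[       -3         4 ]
det(S) = 21
S⁻¹ =
[     4/21      -1/7 ]
[      1/7       1/7 ]

For a 2×2 matrix S = [[a, b], [c, d]] with det(S) ≠ 0, S⁻¹ = (1/det(S)) * [[d, -b], [-c, a]].
det(S) = (3)*(4) - (3)*(-3) = 12 + 9 = 21.
S⁻¹ = (1/21) * [[4, -3], [3, 3]].
Dividing each entry by 21 and reducing:
S⁻¹ =
[     4/21      -1/7 ]
[      1/7       1/7 ]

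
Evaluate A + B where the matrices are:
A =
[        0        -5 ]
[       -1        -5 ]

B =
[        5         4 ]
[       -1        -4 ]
A + B =
[        5        -1 ]
[       -2        -9 ]

Matrix addition is elementwise: (A+B)[i][j] = A[i][j] + B[i][j].
  (A+B)[0][0] = (0) + (5) = 5
  (A+B)[0][1] = (-5) + (4) = -1
  (A+B)[1][0] = (-1) + (-1) = -2
  (A+B)[1][1] = (-5) + (-4) = -9
A + B =
[        5        -1 ]
[       -2        -9 ]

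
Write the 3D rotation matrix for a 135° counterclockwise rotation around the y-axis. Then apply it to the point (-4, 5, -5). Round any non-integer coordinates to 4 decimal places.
R = [[-√2/2, 0, √2/2], [0, 1, 0], [-√2/2, 0, -√2/2]]; R·(-4, 5, -5) = (-0.7071, 5.0000, 6.3640)

Rotation matrix for 135° around y-axis:
cos(135°) = -√2/2, sin(135°) = √2/2
R = [[-√2/2, 0, √2/2], [0, 1, 0], [-√2/2, 0, -√2/2]]
Apply to (-4, 5, -5): R·[-4, 5, -5]ᵀ = (-0.7071, 5.0000, 6.3640)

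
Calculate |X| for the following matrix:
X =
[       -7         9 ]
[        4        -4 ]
det(X) = -8

For a 2×2 matrix [[a, b], [c, d]], det = a*d - b*c.
det(X) = (-7)*(-4) - (9)*(4) = 28 - 36 = -8.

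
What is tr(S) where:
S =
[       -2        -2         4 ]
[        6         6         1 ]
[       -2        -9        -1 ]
tr(S) = -2 + 6 - 1 = 3

The trace of a square matrix is the sum of its diagonal entries.
Diagonal entries of S: S[0][0] = -2, S[1][1] = 6, S[2][2] = -1.
tr(S) = -2 + 6 - 1 = 3.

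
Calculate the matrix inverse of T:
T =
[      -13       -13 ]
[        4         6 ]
det(T) = -26
T⁻¹ =
[    -3/13      -1/2 ]
[     2/13       1/2 ]

For a 2×2 matrix T = [[a, b], [c, d]] with det(T) ≠ 0, T⁻¹ = (1/det(T)) * [[d, -b], [-c, a]].
det(T) = (-13)*(6) - (-13)*(4) = -78 + 52 = -26.
T⁻¹ = (1/-26) * [[6, 13], [-4, -13]].
Dividing each entry by -26 and reducing:
T⁻¹ =
[    -3/13      -1/2 ]
[     2/13       1/2 ]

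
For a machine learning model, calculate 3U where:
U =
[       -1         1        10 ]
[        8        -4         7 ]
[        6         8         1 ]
3U =
[       -3         3        30 ]
[       24       -12        21 ]
[       18        24         3 ]

Scalar multiplication is elementwise: (3U)[i][j] = 3 * U[i][j].
  (3U)[0][0] = 3 * (-1) = -3
  (3U)[0][1] = 3 * (1) = 3
  (3U)[0][2] = 3 * (10) = 30
  (3U)[1][0] = 3 * (8) = 24
  (3U)[1][1] = 3 * (-4) = -12
  (3U)[1][2] = 3 * (7) = 21
  (3U)[2][0] = 3 * (6) = 18
  (3U)[2][1] = 3 * (8) = 24
  (3U)[2][2] = 3 * (1) = 3
3U =
[       -3         3        30 ]
[       24       -12        21 ]
[       18        24         3 ]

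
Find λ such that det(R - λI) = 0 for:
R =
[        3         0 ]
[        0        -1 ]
λ = -1, 3

Solve det(R - λI) = 0. For a 2×2 matrix the characteristic equation is λ² - (trace)λ + det = 0.
trace(R) = a + d = 3 - 1 = 2.
det(R) = a*d - b*c = (3)*(-1) - (0)*(0) = -3 - 0 = -3.
Characteristic equation: λ² - (2)λ + (-3) = 0.
Discriminant = (2)² - 4*(-3) = 4 + 12 = 16.
λ = (2 ± √16) / 2 = (2 ± 4) / 2 = -1, 3.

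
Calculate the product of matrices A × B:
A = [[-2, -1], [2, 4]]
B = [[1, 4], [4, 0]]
[[-6, -8], [18, 8]]

Matrix multiplication:
C[0][0] = -2×1 + -1×4 = -6
C[0][1] = -2×4 + -1×0 = -8
C[1][0] = 2×1 + 4×4 = 18
C[1][1] = 2×4 + 4×0 = 8
Result: [[-6, -8], [18, 8]]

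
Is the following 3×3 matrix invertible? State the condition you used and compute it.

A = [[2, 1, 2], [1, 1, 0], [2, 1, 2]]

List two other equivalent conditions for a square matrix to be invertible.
No, not invertible; det(A) = 0 (two rows are equal, so the rows are linearly dependent). Equivalent conditions (failing for this A): rank(A) < 3; Ax = 0 has non-trivial solutions; 0 is an eigenvalue; the columns are linearly dependent.

To check invertibility, compute det(A).
In this matrix, row 0 and the last row are identical, so one row is a scalar multiple of another and the rows are linearly dependent.
A matrix with linearly dependent rows has det = 0 and is not invertible.
Equivalent failed conditions:
- rank(A) < 3.
- Ax = 0 has non-trivial solutions.
- 0 is an eigenvalue.
- The columns are linearly dependent.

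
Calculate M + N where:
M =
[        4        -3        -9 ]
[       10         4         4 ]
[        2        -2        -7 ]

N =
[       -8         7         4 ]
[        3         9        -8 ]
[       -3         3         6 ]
M + N =
[       -4         4        -5 ]
[       13        13        -4 ]
[       -1         1        -1 ]

Matrix addition is elementwise: (M+N)[i][j] = M[i][j] + N[i][j].
  (M+N)[0][0] = (4) + (-8) = -4
  (M+N)[0][1] = (-3) + (7) = 4
  (M+N)[0][2] = (-9) + (4) = -5
  (M+N)[1][0] = (10) + (3) = 13
  (M+N)[1][1] = (4) + (9) = 13
  (M+N)[1][2] = (4) + (-8) = -4
  (M+N)[2][0] = (2) + (-3) = -1
  (M+N)[2][1] = (-2) + (3) = 1
  (M+N)[2][2] = (-7) + (6) = -1
M + N =
[       -4         4        -5 ]
[       13        13        -4 ]
[       -1         1        -1 ]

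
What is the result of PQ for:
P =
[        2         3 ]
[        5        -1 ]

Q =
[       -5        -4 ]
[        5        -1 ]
PQ =
[        5       -11 ]
[      -30       -19 ]

Matrix multiplication: (PQ)[i][j] = sum over k of P[i][k] * Q[k][j].
  (PQ)[0][0] = (2)*(-5) + (3)*(5) = 5
  (PQ)[0][1] = (2)*(-4) + (3)*(-1) = -11
  (PQ)[1][0] = (5)*(-5) + (-1)*(5) = -30
  (PQ)[1][1] = (5)*(-4) + (-1)*(-1) = -19
PQ =
[        5       -11 ]
[      -30       -19 ]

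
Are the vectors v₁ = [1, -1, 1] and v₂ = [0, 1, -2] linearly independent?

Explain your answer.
Yes, linearly independent

Two vectors are linearly dependent iff one is a scalar multiple of the other.
No single scalar k satisfies v₂ = k·v₁ (the ratios of corresponding entries disagree), so v₁ and v₂ are linearly independent.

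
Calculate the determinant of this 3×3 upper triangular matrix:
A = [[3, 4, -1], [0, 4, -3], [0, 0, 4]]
48

The determinant of a triangular matrix is the product of its diagonal entries (the off-diagonal entries above the diagonal do not affect it).
det(A) = (3) * (4) * (4) = 48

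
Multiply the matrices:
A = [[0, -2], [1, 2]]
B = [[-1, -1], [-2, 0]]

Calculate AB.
[[4, 0], [-5, -1]]

Each entry (i,j) of AB = sum over k of A[i][k]*B[k][j].
(AB)[0][0] = (0)*(-1) + (-2)*(-2) = 4
(AB)[0][1] = (0)*(-1) + (-2)*(0) = 0
(AB)[1][0] = (1)*(-1) + (2)*(-2) = -5
(AB)[1][1] = (1)*(-1) + (2)*(0) = -1
AB = [[4, 0], [-5, -1]]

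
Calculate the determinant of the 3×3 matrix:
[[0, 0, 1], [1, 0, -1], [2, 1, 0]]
1

Expansion along first row:
det = 0·det([[0,-1],[1,0]]) - 0·det([[1,-1],[2,0]]) + 1·det([[1,0],[2,1]])
    = 0·(0·0 - -1·1) - 0·(1·0 - -1·2) + 1·(1·1 - 0·2)
    = 0·1 - 0·2 + 1·1
    = 0 + 0 + 1 = 1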